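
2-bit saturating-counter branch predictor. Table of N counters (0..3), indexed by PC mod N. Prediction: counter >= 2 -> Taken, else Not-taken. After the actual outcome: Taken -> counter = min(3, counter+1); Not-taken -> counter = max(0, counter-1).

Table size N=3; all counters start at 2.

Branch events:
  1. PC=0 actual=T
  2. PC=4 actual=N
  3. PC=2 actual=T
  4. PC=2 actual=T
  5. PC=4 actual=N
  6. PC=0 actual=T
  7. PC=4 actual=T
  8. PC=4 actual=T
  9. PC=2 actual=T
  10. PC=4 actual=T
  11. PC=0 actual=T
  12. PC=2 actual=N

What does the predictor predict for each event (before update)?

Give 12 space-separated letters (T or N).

Answer: T T T T N T N N T T T T

Derivation:
Ev 1: PC=0 idx=0 pred=T actual=T -> ctr[0]=3
Ev 2: PC=4 idx=1 pred=T actual=N -> ctr[1]=1
Ev 3: PC=2 idx=2 pred=T actual=T -> ctr[2]=3
Ev 4: PC=2 idx=2 pred=T actual=T -> ctr[2]=3
Ev 5: PC=4 idx=1 pred=N actual=N -> ctr[1]=0
Ev 6: PC=0 idx=0 pred=T actual=T -> ctr[0]=3
Ev 7: PC=4 idx=1 pred=N actual=T -> ctr[1]=1
Ev 8: PC=4 idx=1 pred=N actual=T -> ctr[1]=2
Ev 9: PC=2 idx=2 pred=T actual=T -> ctr[2]=3
Ev 10: PC=4 idx=1 pred=T actual=T -> ctr[1]=3
Ev 11: PC=0 idx=0 pred=T actual=T -> ctr[0]=3
Ev 12: PC=2 idx=2 pred=T actual=N -> ctr[2]=2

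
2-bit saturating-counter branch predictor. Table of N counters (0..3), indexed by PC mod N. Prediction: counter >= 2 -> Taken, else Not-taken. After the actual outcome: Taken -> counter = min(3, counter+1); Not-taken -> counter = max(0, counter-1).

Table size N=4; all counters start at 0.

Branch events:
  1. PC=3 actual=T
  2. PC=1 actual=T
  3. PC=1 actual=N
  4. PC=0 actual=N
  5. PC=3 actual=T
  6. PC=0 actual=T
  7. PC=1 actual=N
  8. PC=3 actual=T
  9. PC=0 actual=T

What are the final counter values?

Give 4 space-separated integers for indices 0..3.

Ev 1: PC=3 idx=3 pred=N actual=T -> ctr[3]=1
Ev 2: PC=1 idx=1 pred=N actual=T -> ctr[1]=1
Ev 3: PC=1 idx=1 pred=N actual=N -> ctr[1]=0
Ev 4: PC=0 idx=0 pred=N actual=N -> ctr[0]=0
Ev 5: PC=3 idx=3 pred=N actual=T -> ctr[3]=2
Ev 6: PC=0 idx=0 pred=N actual=T -> ctr[0]=1
Ev 7: PC=1 idx=1 pred=N actual=N -> ctr[1]=0
Ev 8: PC=3 idx=3 pred=T actual=T -> ctr[3]=3
Ev 9: PC=0 idx=0 pred=N actual=T -> ctr[0]=2

Answer: 2 0 0 3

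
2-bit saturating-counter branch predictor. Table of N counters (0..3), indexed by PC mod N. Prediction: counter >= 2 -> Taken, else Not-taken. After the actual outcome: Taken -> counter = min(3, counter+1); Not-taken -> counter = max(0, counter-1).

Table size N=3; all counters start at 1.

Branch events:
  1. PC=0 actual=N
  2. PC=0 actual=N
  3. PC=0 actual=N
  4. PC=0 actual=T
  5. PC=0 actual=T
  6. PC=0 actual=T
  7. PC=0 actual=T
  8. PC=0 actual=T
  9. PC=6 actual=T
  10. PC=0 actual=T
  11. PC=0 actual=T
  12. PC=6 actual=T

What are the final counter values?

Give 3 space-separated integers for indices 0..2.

Answer: 3 1 1

Derivation:
Ev 1: PC=0 idx=0 pred=N actual=N -> ctr[0]=0
Ev 2: PC=0 idx=0 pred=N actual=N -> ctr[0]=0
Ev 3: PC=0 idx=0 pred=N actual=N -> ctr[0]=0
Ev 4: PC=0 idx=0 pred=N actual=T -> ctr[0]=1
Ev 5: PC=0 idx=0 pred=N actual=T -> ctr[0]=2
Ev 6: PC=0 idx=0 pred=T actual=T -> ctr[0]=3
Ev 7: PC=0 idx=0 pred=T actual=T -> ctr[0]=3
Ev 8: PC=0 idx=0 pred=T actual=T -> ctr[0]=3
Ev 9: PC=6 idx=0 pred=T actual=T -> ctr[0]=3
Ev 10: PC=0 idx=0 pred=T actual=T -> ctr[0]=3
Ev 11: PC=0 idx=0 pred=T actual=T -> ctr[0]=3
Ev 12: PC=6 idx=0 pred=T actual=T -> ctr[0]=3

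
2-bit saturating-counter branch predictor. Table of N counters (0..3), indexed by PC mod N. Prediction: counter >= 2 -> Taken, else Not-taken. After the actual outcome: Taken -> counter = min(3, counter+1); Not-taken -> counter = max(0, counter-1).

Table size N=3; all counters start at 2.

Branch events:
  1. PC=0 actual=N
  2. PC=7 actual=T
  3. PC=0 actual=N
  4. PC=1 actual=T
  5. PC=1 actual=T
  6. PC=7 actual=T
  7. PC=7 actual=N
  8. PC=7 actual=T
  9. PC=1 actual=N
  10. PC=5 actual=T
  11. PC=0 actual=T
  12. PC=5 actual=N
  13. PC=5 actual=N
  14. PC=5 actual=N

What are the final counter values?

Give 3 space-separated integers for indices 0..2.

Answer: 1 2 0

Derivation:
Ev 1: PC=0 idx=0 pred=T actual=N -> ctr[0]=1
Ev 2: PC=7 idx=1 pred=T actual=T -> ctr[1]=3
Ev 3: PC=0 idx=0 pred=N actual=N -> ctr[0]=0
Ev 4: PC=1 idx=1 pred=T actual=T -> ctr[1]=3
Ev 5: PC=1 idx=1 pred=T actual=T -> ctr[1]=3
Ev 6: PC=7 idx=1 pred=T actual=T -> ctr[1]=3
Ev 7: PC=7 idx=1 pred=T actual=N -> ctr[1]=2
Ev 8: PC=7 idx=1 pred=T actual=T -> ctr[1]=3
Ev 9: PC=1 idx=1 pred=T actual=N -> ctr[1]=2
Ev 10: PC=5 idx=2 pred=T actual=T -> ctr[2]=3
Ev 11: PC=0 idx=0 pred=N actual=T -> ctr[0]=1
Ev 12: PC=5 idx=2 pred=T actual=N -> ctr[2]=2
Ev 13: PC=5 idx=2 pred=T actual=N -> ctr[2]=1
Ev 14: PC=5 idx=2 pred=N actual=N -> ctr[2]=0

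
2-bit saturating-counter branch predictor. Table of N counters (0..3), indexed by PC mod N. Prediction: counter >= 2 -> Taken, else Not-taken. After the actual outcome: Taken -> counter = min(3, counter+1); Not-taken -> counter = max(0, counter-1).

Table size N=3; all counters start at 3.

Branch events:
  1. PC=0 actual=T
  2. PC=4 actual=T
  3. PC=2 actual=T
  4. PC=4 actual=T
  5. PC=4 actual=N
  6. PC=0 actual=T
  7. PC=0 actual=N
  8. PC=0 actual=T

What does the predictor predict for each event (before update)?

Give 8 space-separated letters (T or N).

Ev 1: PC=0 idx=0 pred=T actual=T -> ctr[0]=3
Ev 2: PC=4 idx=1 pred=T actual=T -> ctr[1]=3
Ev 3: PC=2 idx=2 pred=T actual=T -> ctr[2]=3
Ev 4: PC=4 idx=1 pred=T actual=T -> ctr[1]=3
Ev 5: PC=4 idx=1 pred=T actual=N -> ctr[1]=2
Ev 6: PC=0 idx=0 pred=T actual=T -> ctr[0]=3
Ev 7: PC=0 idx=0 pred=T actual=N -> ctr[0]=2
Ev 8: PC=0 idx=0 pred=T actual=T -> ctr[0]=3

Answer: T T T T T T T T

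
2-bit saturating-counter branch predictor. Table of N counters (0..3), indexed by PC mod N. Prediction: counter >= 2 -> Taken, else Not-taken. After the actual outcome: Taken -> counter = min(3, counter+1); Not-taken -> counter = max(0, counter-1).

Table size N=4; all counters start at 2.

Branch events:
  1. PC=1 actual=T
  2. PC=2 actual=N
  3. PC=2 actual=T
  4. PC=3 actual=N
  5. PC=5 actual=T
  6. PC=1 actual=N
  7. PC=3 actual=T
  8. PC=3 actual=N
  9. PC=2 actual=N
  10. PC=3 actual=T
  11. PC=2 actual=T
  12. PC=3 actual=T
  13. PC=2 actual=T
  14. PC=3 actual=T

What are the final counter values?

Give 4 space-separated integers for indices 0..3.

Ev 1: PC=1 idx=1 pred=T actual=T -> ctr[1]=3
Ev 2: PC=2 idx=2 pred=T actual=N -> ctr[2]=1
Ev 3: PC=2 idx=2 pred=N actual=T -> ctr[2]=2
Ev 4: PC=3 idx=3 pred=T actual=N -> ctr[3]=1
Ev 5: PC=5 idx=1 pred=T actual=T -> ctr[1]=3
Ev 6: PC=1 idx=1 pred=T actual=N -> ctr[1]=2
Ev 7: PC=3 idx=3 pred=N actual=T -> ctr[3]=2
Ev 8: PC=3 idx=3 pred=T actual=N -> ctr[3]=1
Ev 9: PC=2 idx=2 pred=T actual=N -> ctr[2]=1
Ev 10: PC=3 idx=3 pred=N actual=T -> ctr[3]=2
Ev 11: PC=2 idx=2 pred=N actual=T -> ctr[2]=2
Ev 12: PC=3 idx=3 pred=T actual=T -> ctr[3]=3
Ev 13: PC=2 idx=2 pred=T actual=T -> ctr[2]=3
Ev 14: PC=3 idx=3 pred=T actual=T -> ctr[3]=3

Answer: 2 2 3 3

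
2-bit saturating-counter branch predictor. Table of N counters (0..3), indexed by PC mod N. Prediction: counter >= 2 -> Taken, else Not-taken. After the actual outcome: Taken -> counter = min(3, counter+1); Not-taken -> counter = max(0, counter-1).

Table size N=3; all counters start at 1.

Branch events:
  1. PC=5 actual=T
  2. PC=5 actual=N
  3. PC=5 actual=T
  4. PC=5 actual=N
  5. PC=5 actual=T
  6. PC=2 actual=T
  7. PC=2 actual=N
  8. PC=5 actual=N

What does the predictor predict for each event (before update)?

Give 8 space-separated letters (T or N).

Ev 1: PC=5 idx=2 pred=N actual=T -> ctr[2]=2
Ev 2: PC=5 idx=2 pred=T actual=N -> ctr[2]=1
Ev 3: PC=5 idx=2 pred=N actual=T -> ctr[2]=2
Ev 4: PC=5 idx=2 pred=T actual=N -> ctr[2]=1
Ev 5: PC=5 idx=2 pred=N actual=T -> ctr[2]=2
Ev 6: PC=2 idx=2 pred=T actual=T -> ctr[2]=3
Ev 7: PC=2 idx=2 pred=T actual=N -> ctr[2]=2
Ev 8: PC=5 idx=2 pred=T actual=N -> ctr[2]=1

Answer: N T N T N T T T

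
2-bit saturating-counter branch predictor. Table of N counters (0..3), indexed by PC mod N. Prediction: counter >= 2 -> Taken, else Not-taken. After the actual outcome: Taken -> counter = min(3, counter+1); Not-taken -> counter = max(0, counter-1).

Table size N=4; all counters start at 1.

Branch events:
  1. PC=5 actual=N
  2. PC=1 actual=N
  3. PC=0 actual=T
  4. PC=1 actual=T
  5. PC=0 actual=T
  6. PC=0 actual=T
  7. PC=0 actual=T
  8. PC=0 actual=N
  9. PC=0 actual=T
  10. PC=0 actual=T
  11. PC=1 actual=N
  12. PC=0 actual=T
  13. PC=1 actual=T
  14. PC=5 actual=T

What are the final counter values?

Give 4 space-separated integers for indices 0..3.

Ev 1: PC=5 idx=1 pred=N actual=N -> ctr[1]=0
Ev 2: PC=1 idx=1 pred=N actual=N -> ctr[1]=0
Ev 3: PC=0 idx=0 pred=N actual=T -> ctr[0]=2
Ev 4: PC=1 idx=1 pred=N actual=T -> ctr[1]=1
Ev 5: PC=0 idx=0 pred=T actual=T -> ctr[0]=3
Ev 6: PC=0 idx=0 pred=T actual=T -> ctr[0]=3
Ev 7: PC=0 idx=0 pred=T actual=T -> ctr[0]=3
Ev 8: PC=0 idx=0 pred=T actual=N -> ctr[0]=2
Ev 9: PC=0 idx=0 pred=T actual=T -> ctr[0]=3
Ev 10: PC=0 idx=0 pred=T actual=T -> ctr[0]=3
Ev 11: PC=1 idx=1 pred=N actual=N -> ctr[1]=0
Ev 12: PC=0 idx=0 pred=T actual=T -> ctr[0]=3
Ev 13: PC=1 idx=1 pred=N actual=T -> ctr[1]=1
Ev 14: PC=5 idx=1 pred=N actual=T -> ctr[1]=2

Answer: 3 2 1 1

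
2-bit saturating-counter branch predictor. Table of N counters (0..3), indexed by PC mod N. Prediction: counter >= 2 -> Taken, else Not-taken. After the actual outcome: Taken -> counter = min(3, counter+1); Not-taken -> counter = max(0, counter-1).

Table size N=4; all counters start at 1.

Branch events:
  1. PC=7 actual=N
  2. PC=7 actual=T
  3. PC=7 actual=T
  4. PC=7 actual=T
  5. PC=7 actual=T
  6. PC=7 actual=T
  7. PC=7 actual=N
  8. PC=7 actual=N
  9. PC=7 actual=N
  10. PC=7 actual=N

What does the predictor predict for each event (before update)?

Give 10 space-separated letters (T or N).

Ev 1: PC=7 idx=3 pred=N actual=N -> ctr[3]=0
Ev 2: PC=7 idx=3 pred=N actual=T -> ctr[3]=1
Ev 3: PC=7 idx=3 pred=N actual=T -> ctr[3]=2
Ev 4: PC=7 idx=3 pred=T actual=T -> ctr[3]=3
Ev 5: PC=7 idx=3 pred=T actual=T -> ctr[3]=3
Ev 6: PC=7 idx=3 pred=T actual=T -> ctr[3]=3
Ev 7: PC=7 idx=3 pred=T actual=N -> ctr[3]=2
Ev 8: PC=7 idx=3 pred=T actual=N -> ctr[3]=1
Ev 9: PC=7 idx=3 pred=N actual=N -> ctr[3]=0
Ev 10: PC=7 idx=3 pred=N actual=N -> ctr[3]=0

Answer: N N N T T T T T N N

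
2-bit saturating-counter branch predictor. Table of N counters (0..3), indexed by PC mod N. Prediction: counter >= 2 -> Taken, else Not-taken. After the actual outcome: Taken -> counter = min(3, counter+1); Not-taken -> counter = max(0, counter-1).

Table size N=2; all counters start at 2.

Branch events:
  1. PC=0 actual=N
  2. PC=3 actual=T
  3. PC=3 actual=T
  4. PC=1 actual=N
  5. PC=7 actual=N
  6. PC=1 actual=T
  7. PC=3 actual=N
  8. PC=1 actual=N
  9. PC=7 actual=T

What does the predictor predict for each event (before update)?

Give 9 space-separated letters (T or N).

Ev 1: PC=0 idx=0 pred=T actual=N -> ctr[0]=1
Ev 2: PC=3 idx=1 pred=T actual=T -> ctr[1]=3
Ev 3: PC=3 idx=1 pred=T actual=T -> ctr[1]=3
Ev 4: PC=1 idx=1 pred=T actual=N -> ctr[1]=2
Ev 5: PC=7 idx=1 pred=T actual=N -> ctr[1]=1
Ev 6: PC=1 idx=1 pred=N actual=T -> ctr[1]=2
Ev 7: PC=3 idx=1 pred=T actual=N -> ctr[1]=1
Ev 8: PC=1 idx=1 pred=N actual=N -> ctr[1]=0
Ev 9: PC=7 idx=1 pred=N actual=T -> ctr[1]=1

Answer: T T T T T N T N N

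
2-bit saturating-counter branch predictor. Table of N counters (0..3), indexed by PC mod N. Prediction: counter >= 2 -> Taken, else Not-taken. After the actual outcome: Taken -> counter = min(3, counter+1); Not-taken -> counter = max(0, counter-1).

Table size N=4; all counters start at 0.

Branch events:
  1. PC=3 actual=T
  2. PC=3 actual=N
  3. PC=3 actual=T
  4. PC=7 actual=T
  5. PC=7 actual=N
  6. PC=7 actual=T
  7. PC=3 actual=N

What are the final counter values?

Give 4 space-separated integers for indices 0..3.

Answer: 0 0 0 1

Derivation:
Ev 1: PC=3 idx=3 pred=N actual=T -> ctr[3]=1
Ev 2: PC=3 idx=3 pred=N actual=N -> ctr[3]=0
Ev 3: PC=3 idx=3 pred=N actual=T -> ctr[3]=1
Ev 4: PC=7 idx=3 pred=N actual=T -> ctr[3]=2
Ev 5: PC=7 idx=3 pred=T actual=N -> ctr[3]=1
Ev 6: PC=7 idx=3 pred=N actual=T -> ctr[3]=2
Ev 7: PC=3 idx=3 pred=T actual=N -> ctr[3]=1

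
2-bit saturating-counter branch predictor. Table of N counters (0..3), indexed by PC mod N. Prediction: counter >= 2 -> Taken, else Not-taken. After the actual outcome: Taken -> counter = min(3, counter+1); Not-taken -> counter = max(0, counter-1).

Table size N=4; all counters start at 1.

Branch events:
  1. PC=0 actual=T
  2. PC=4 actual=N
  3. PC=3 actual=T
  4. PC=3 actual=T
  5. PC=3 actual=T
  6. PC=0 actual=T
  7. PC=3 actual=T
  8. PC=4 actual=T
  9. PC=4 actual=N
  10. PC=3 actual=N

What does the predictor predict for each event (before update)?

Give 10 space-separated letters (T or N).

Ev 1: PC=0 idx=0 pred=N actual=T -> ctr[0]=2
Ev 2: PC=4 idx=0 pred=T actual=N -> ctr[0]=1
Ev 3: PC=3 idx=3 pred=N actual=T -> ctr[3]=2
Ev 4: PC=3 idx=3 pred=T actual=T -> ctr[3]=3
Ev 5: PC=3 idx=3 pred=T actual=T -> ctr[3]=3
Ev 6: PC=0 idx=0 pred=N actual=T -> ctr[0]=2
Ev 7: PC=3 idx=3 pred=T actual=T -> ctr[3]=3
Ev 8: PC=4 idx=0 pred=T actual=T -> ctr[0]=3
Ev 9: PC=4 idx=0 pred=T actual=N -> ctr[0]=2
Ev 10: PC=3 idx=3 pred=T actual=N -> ctr[3]=2

Answer: N T N T T N T T T T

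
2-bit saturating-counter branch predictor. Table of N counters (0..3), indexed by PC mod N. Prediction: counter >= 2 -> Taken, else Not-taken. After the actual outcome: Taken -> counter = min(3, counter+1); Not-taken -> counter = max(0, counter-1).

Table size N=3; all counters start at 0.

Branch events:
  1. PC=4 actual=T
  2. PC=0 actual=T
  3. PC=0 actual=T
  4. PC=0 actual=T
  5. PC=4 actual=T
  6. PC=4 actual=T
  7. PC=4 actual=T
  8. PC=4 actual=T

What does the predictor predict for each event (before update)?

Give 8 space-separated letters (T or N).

Ev 1: PC=4 idx=1 pred=N actual=T -> ctr[1]=1
Ev 2: PC=0 idx=0 pred=N actual=T -> ctr[0]=1
Ev 3: PC=0 idx=0 pred=N actual=T -> ctr[0]=2
Ev 4: PC=0 idx=0 pred=T actual=T -> ctr[0]=3
Ev 5: PC=4 idx=1 pred=N actual=T -> ctr[1]=2
Ev 6: PC=4 idx=1 pred=T actual=T -> ctr[1]=3
Ev 7: PC=4 idx=1 pred=T actual=T -> ctr[1]=3
Ev 8: PC=4 idx=1 pred=T actual=T -> ctr[1]=3

Answer: N N N T N T T T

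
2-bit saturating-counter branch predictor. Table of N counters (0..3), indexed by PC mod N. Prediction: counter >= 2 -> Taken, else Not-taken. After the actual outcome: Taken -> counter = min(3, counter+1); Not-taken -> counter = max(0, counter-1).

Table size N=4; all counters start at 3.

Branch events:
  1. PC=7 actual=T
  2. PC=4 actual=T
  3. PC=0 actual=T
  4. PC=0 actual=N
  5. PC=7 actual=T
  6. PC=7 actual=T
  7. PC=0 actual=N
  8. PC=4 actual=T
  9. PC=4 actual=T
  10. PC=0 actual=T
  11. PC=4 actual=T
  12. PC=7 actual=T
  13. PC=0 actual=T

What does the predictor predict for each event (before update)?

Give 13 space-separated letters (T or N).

Answer: T T T T T T T N T T T T T

Derivation:
Ev 1: PC=7 idx=3 pred=T actual=T -> ctr[3]=3
Ev 2: PC=4 idx=0 pred=T actual=T -> ctr[0]=3
Ev 3: PC=0 idx=0 pred=T actual=T -> ctr[0]=3
Ev 4: PC=0 idx=0 pred=T actual=N -> ctr[0]=2
Ev 5: PC=7 idx=3 pred=T actual=T -> ctr[3]=3
Ev 6: PC=7 idx=3 pred=T actual=T -> ctr[3]=3
Ev 7: PC=0 idx=0 pred=T actual=N -> ctr[0]=1
Ev 8: PC=4 idx=0 pred=N actual=T -> ctr[0]=2
Ev 9: PC=4 idx=0 pred=T actual=T -> ctr[0]=3
Ev 10: PC=0 idx=0 pred=T actual=T -> ctr[0]=3
Ev 11: PC=4 idx=0 pred=T actual=T -> ctr[0]=3
Ev 12: PC=7 idx=3 pred=T actual=T -> ctr[3]=3
Ev 13: PC=0 idx=0 pred=T actual=T -> ctr[0]=3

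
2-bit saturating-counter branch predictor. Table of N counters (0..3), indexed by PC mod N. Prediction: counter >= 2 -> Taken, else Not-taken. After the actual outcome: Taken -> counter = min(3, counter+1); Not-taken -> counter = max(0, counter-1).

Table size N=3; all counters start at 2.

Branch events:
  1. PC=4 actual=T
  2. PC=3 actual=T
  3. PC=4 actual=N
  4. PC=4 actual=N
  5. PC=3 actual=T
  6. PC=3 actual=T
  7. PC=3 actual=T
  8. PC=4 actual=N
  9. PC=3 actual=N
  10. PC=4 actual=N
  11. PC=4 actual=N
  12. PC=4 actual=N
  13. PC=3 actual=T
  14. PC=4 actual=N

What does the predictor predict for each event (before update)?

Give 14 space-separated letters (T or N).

Answer: T T T T T T T N T N N N T N

Derivation:
Ev 1: PC=4 idx=1 pred=T actual=T -> ctr[1]=3
Ev 2: PC=3 idx=0 pred=T actual=T -> ctr[0]=3
Ev 3: PC=4 idx=1 pred=T actual=N -> ctr[1]=2
Ev 4: PC=4 idx=1 pred=T actual=N -> ctr[1]=1
Ev 5: PC=3 idx=0 pred=T actual=T -> ctr[0]=3
Ev 6: PC=3 idx=0 pred=T actual=T -> ctr[0]=3
Ev 7: PC=3 idx=0 pred=T actual=T -> ctr[0]=3
Ev 8: PC=4 idx=1 pred=N actual=N -> ctr[1]=0
Ev 9: PC=3 idx=0 pred=T actual=N -> ctr[0]=2
Ev 10: PC=4 idx=1 pred=N actual=N -> ctr[1]=0
Ev 11: PC=4 idx=1 pred=N actual=N -> ctr[1]=0
Ev 12: PC=4 idx=1 pred=N actual=N -> ctr[1]=0
Ev 13: PC=3 idx=0 pred=T actual=T -> ctr[0]=3
Ev 14: PC=4 idx=1 pred=N actual=N -> ctr[1]=0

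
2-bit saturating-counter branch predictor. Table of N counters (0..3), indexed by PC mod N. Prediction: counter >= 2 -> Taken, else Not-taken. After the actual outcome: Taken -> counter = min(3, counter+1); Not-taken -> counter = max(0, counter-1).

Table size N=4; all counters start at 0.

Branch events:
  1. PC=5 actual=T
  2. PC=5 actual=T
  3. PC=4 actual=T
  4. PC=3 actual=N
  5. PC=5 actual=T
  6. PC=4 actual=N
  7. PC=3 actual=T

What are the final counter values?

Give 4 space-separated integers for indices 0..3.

Ev 1: PC=5 idx=1 pred=N actual=T -> ctr[1]=1
Ev 2: PC=5 idx=1 pred=N actual=T -> ctr[1]=2
Ev 3: PC=4 idx=0 pred=N actual=T -> ctr[0]=1
Ev 4: PC=3 idx=3 pred=N actual=N -> ctr[3]=0
Ev 5: PC=5 idx=1 pred=T actual=T -> ctr[1]=3
Ev 6: PC=4 idx=0 pred=N actual=N -> ctr[0]=0
Ev 7: PC=3 idx=3 pred=N actual=T -> ctr[3]=1

Answer: 0 3 0 1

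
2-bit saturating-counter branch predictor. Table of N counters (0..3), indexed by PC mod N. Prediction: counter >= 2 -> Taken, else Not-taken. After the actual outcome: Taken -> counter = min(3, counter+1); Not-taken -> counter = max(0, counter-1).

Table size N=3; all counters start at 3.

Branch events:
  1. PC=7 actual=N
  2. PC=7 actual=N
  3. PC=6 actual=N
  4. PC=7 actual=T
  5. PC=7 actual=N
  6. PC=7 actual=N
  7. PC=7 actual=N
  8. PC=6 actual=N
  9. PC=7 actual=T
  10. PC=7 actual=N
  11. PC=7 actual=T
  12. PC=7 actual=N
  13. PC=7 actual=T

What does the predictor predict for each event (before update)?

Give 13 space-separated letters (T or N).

Ev 1: PC=7 idx=1 pred=T actual=N -> ctr[1]=2
Ev 2: PC=7 idx=1 pred=T actual=N -> ctr[1]=1
Ev 3: PC=6 idx=0 pred=T actual=N -> ctr[0]=2
Ev 4: PC=7 idx=1 pred=N actual=T -> ctr[1]=2
Ev 5: PC=7 idx=1 pred=T actual=N -> ctr[1]=1
Ev 6: PC=7 idx=1 pred=N actual=N -> ctr[1]=0
Ev 7: PC=7 idx=1 pred=N actual=N -> ctr[1]=0
Ev 8: PC=6 idx=0 pred=T actual=N -> ctr[0]=1
Ev 9: PC=7 idx=1 pred=N actual=T -> ctr[1]=1
Ev 10: PC=7 idx=1 pred=N actual=N -> ctr[1]=0
Ev 11: PC=7 idx=1 pred=N actual=T -> ctr[1]=1
Ev 12: PC=7 idx=1 pred=N actual=N -> ctr[1]=0
Ev 13: PC=7 idx=1 pred=N actual=T -> ctr[1]=1

Answer: T T T N T N N T N N N N N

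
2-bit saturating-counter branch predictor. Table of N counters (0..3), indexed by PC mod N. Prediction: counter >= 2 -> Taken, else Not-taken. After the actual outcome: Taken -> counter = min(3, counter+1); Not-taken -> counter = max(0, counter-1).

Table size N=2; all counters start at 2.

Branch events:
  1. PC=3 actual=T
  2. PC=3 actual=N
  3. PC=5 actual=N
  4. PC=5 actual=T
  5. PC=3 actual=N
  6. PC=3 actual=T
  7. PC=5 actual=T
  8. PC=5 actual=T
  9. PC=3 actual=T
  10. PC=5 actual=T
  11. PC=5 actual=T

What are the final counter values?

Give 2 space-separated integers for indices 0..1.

Answer: 2 3

Derivation:
Ev 1: PC=3 idx=1 pred=T actual=T -> ctr[1]=3
Ev 2: PC=3 idx=1 pred=T actual=N -> ctr[1]=2
Ev 3: PC=5 idx=1 pred=T actual=N -> ctr[1]=1
Ev 4: PC=5 idx=1 pred=N actual=T -> ctr[1]=2
Ev 5: PC=3 idx=1 pred=T actual=N -> ctr[1]=1
Ev 6: PC=3 idx=1 pred=N actual=T -> ctr[1]=2
Ev 7: PC=5 idx=1 pred=T actual=T -> ctr[1]=3
Ev 8: PC=5 idx=1 pred=T actual=T -> ctr[1]=3
Ev 9: PC=3 idx=1 pred=T actual=T -> ctr[1]=3
Ev 10: PC=5 idx=1 pred=T actual=T -> ctr[1]=3
Ev 11: PC=5 idx=1 pred=T actual=T -> ctr[1]=3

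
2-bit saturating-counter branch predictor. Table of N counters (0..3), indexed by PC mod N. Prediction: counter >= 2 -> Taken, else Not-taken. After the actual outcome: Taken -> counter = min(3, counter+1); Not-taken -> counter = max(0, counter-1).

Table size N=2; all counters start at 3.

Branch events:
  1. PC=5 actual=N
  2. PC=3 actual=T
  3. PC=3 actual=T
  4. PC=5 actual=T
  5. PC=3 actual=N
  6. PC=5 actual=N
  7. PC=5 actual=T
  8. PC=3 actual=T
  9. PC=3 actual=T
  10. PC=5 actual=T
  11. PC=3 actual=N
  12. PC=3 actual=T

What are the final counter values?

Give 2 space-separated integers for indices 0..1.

Answer: 3 3

Derivation:
Ev 1: PC=5 idx=1 pred=T actual=N -> ctr[1]=2
Ev 2: PC=3 idx=1 pred=T actual=T -> ctr[1]=3
Ev 3: PC=3 idx=1 pred=T actual=T -> ctr[1]=3
Ev 4: PC=5 idx=1 pred=T actual=T -> ctr[1]=3
Ev 5: PC=3 idx=1 pred=T actual=N -> ctr[1]=2
Ev 6: PC=5 idx=1 pred=T actual=N -> ctr[1]=1
Ev 7: PC=5 idx=1 pred=N actual=T -> ctr[1]=2
Ev 8: PC=3 idx=1 pred=T actual=T -> ctr[1]=3
Ev 9: PC=3 idx=1 pred=T actual=T -> ctr[1]=3
Ev 10: PC=5 idx=1 pred=T actual=T -> ctr[1]=3
Ev 11: PC=3 idx=1 pred=T actual=N -> ctr[1]=2
Ev 12: PC=3 idx=1 pred=T actual=T -> ctr[1]=3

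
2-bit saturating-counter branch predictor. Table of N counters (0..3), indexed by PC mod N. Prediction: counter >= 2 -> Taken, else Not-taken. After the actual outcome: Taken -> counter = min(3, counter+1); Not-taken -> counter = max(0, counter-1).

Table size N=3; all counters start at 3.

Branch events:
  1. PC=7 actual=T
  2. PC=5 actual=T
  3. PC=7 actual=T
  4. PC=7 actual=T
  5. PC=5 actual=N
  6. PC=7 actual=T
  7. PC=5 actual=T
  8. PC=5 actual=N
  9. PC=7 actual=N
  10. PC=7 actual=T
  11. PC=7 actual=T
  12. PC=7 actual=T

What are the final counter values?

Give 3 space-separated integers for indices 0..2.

Answer: 3 3 2

Derivation:
Ev 1: PC=7 idx=1 pred=T actual=T -> ctr[1]=3
Ev 2: PC=5 idx=2 pred=T actual=T -> ctr[2]=3
Ev 3: PC=7 idx=1 pred=T actual=T -> ctr[1]=3
Ev 4: PC=7 idx=1 pred=T actual=T -> ctr[1]=3
Ev 5: PC=5 idx=2 pred=T actual=N -> ctr[2]=2
Ev 6: PC=7 idx=1 pred=T actual=T -> ctr[1]=3
Ev 7: PC=5 idx=2 pred=T actual=T -> ctr[2]=3
Ev 8: PC=5 idx=2 pred=T actual=N -> ctr[2]=2
Ev 9: PC=7 idx=1 pred=T actual=N -> ctr[1]=2
Ev 10: PC=7 idx=1 pred=T actual=T -> ctr[1]=3
Ev 11: PC=7 idx=1 pred=T actual=T -> ctr[1]=3
Ev 12: PC=7 idx=1 pred=T actual=T -> ctr[1]=3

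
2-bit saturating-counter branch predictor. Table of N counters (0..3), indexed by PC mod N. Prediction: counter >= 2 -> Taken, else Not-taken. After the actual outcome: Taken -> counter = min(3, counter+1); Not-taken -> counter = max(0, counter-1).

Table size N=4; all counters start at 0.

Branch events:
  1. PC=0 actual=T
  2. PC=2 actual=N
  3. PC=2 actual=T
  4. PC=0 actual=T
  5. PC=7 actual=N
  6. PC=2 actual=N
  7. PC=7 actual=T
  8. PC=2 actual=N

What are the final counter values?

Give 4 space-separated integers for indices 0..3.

Ev 1: PC=0 idx=0 pred=N actual=T -> ctr[0]=1
Ev 2: PC=2 idx=2 pred=N actual=N -> ctr[2]=0
Ev 3: PC=2 idx=2 pred=N actual=T -> ctr[2]=1
Ev 4: PC=0 idx=0 pred=N actual=T -> ctr[0]=2
Ev 5: PC=7 idx=3 pred=N actual=N -> ctr[3]=0
Ev 6: PC=2 idx=2 pred=N actual=N -> ctr[2]=0
Ev 7: PC=7 idx=3 pred=N actual=T -> ctr[3]=1
Ev 8: PC=2 idx=2 pred=N actual=N -> ctr[2]=0

Answer: 2 0 0 1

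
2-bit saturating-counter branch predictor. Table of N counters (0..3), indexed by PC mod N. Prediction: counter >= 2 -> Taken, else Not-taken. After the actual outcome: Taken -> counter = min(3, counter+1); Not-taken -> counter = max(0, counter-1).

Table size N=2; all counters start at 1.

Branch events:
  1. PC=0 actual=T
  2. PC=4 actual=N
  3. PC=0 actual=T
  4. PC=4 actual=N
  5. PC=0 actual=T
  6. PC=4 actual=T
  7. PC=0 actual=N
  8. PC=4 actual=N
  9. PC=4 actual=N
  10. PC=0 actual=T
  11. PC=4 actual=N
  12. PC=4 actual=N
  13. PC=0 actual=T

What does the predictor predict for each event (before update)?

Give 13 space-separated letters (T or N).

Ev 1: PC=0 idx=0 pred=N actual=T -> ctr[0]=2
Ev 2: PC=4 idx=0 pred=T actual=N -> ctr[0]=1
Ev 3: PC=0 idx=0 pred=N actual=T -> ctr[0]=2
Ev 4: PC=4 idx=0 pred=T actual=N -> ctr[0]=1
Ev 5: PC=0 idx=0 pred=N actual=T -> ctr[0]=2
Ev 6: PC=4 idx=0 pred=T actual=T -> ctr[0]=3
Ev 7: PC=0 idx=0 pred=T actual=N -> ctr[0]=2
Ev 8: PC=4 idx=0 pred=T actual=N -> ctr[0]=1
Ev 9: PC=4 idx=0 pred=N actual=N -> ctr[0]=0
Ev 10: PC=0 idx=0 pred=N actual=T -> ctr[0]=1
Ev 11: PC=4 idx=0 pred=N actual=N -> ctr[0]=0
Ev 12: PC=4 idx=0 pred=N actual=N -> ctr[0]=0
Ev 13: PC=0 idx=0 pred=N actual=T -> ctr[0]=1

Answer: N T N T N T T T N N N N N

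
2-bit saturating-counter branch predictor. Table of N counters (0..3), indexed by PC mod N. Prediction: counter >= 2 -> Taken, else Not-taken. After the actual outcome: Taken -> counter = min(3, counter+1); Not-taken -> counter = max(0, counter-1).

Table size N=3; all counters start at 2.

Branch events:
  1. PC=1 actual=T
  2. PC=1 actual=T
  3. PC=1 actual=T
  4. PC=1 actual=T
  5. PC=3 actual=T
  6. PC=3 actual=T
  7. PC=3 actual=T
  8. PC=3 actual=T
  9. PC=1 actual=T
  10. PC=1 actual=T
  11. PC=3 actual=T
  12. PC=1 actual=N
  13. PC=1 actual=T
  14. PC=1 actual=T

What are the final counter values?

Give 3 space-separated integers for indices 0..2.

Ev 1: PC=1 idx=1 pred=T actual=T -> ctr[1]=3
Ev 2: PC=1 idx=1 pred=T actual=T -> ctr[1]=3
Ev 3: PC=1 idx=1 pred=T actual=T -> ctr[1]=3
Ev 4: PC=1 idx=1 pred=T actual=T -> ctr[1]=3
Ev 5: PC=3 idx=0 pred=T actual=T -> ctr[0]=3
Ev 6: PC=3 idx=0 pred=T actual=T -> ctr[0]=3
Ev 7: PC=3 idx=0 pred=T actual=T -> ctr[0]=3
Ev 8: PC=3 idx=0 pred=T actual=T -> ctr[0]=3
Ev 9: PC=1 idx=1 pred=T actual=T -> ctr[1]=3
Ev 10: PC=1 idx=1 pred=T actual=T -> ctr[1]=3
Ev 11: PC=3 idx=0 pred=T actual=T -> ctr[0]=3
Ev 12: PC=1 idx=1 pred=T actual=N -> ctr[1]=2
Ev 13: PC=1 idx=1 pred=T actual=T -> ctr[1]=3
Ev 14: PC=1 idx=1 pred=T actual=T -> ctr[1]=3

Answer: 3 3 2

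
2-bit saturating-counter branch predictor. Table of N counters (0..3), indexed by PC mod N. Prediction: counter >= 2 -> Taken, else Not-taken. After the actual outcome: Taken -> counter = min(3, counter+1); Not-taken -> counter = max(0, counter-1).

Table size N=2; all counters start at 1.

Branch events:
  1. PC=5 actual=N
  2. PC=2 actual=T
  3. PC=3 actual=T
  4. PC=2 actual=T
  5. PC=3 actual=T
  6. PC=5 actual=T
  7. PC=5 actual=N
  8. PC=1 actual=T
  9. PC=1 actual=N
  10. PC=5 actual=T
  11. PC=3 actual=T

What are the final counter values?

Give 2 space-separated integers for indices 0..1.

Answer: 3 3

Derivation:
Ev 1: PC=5 idx=1 pred=N actual=N -> ctr[1]=0
Ev 2: PC=2 idx=0 pred=N actual=T -> ctr[0]=2
Ev 3: PC=3 idx=1 pred=N actual=T -> ctr[1]=1
Ev 4: PC=2 idx=0 pred=T actual=T -> ctr[0]=3
Ev 5: PC=3 idx=1 pred=N actual=T -> ctr[1]=2
Ev 6: PC=5 idx=1 pred=T actual=T -> ctr[1]=3
Ev 7: PC=5 idx=1 pred=T actual=N -> ctr[1]=2
Ev 8: PC=1 idx=1 pred=T actual=T -> ctr[1]=3
Ev 9: PC=1 idx=1 pred=T actual=N -> ctr[1]=2
Ev 10: PC=5 idx=1 pred=T actual=T -> ctr[1]=3
Ev 11: PC=3 idx=1 pred=T actual=T -> ctr[1]=3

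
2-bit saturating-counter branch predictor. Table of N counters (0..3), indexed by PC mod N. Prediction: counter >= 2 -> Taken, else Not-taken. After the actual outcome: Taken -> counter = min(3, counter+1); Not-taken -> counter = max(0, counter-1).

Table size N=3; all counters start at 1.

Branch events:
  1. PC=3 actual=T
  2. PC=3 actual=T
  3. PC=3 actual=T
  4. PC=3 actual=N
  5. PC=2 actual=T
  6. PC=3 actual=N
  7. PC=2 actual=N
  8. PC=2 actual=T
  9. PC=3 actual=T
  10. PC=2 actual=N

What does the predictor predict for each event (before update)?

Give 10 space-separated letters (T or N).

Ev 1: PC=3 idx=0 pred=N actual=T -> ctr[0]=2
Ev 2: PC=3 idx=0 pred=T actual=T -> ctr[0]=3
Ev 3: PC=3 idx=0 pred=T actual=T -> ctr[0]=3
Ev 4: PC=3 idx=0 pred=T actual=N -> ctr[0]=2
Ev 5: PC=2 idx=2 pred=N actual=T -> ctr[2]=2
Ev 6: PC=3 idx=0 pred=T actual=N -> ctr[0]=1
Ev 7: PC=2 idx=2 pred=T actual=N -> ctr[2]=1
Ev 8: PC=2 idx=2 pred=N actual=T -> ctr[2]=2
Ev 9: PC=3 idx=0 pred=N actual=T -> ctr[0]=2
Ev 10: PC=2 idx=2 pred=T actual=N -> ctr[2]=1

Answer: N T T T N T T N N T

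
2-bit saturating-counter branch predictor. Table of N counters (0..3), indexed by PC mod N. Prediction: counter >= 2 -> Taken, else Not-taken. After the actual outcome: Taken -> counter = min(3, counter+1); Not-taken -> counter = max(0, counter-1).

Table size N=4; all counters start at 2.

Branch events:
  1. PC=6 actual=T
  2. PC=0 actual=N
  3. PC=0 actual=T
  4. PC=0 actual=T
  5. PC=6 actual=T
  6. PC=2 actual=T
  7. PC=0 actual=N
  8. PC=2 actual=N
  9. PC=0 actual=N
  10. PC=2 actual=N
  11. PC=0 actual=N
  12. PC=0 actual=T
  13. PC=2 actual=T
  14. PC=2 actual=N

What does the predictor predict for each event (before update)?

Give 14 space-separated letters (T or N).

Answer: T T N T T T T T T T N N N T

Derivation:
Ev 1: PC=6 idx=2 pred=T actual=T -> ctr[2]=3
Ev 2: PC=0 idx=0 pred=T actual=N -> ctr[0]=1
Ev 3: PC=0 idx=0 pred=N actual=T -> ctr[0]=2
Ev 4: PC=0 idx=0 pred=T actual=T -> ctr[0]=3
Ev 5: PC=6 idx=2 pred=T actual=T -> ctr[2]=3
Ev 6: PC=2 idx=2 pred=T actual=T -> ctr[2]=3
Ev 7: PC=0 idx=0 pred=T actual=N -> ctr[0]=2
Ev 8: PC=2 idx=2 pred=T actual=N -> ctr[2]=2
Ev 9: PC=0 idx=0 pred=T actual=N -> ctr[0]=1
Ev 10: PC=2 idx=2 pred=T actual=N -> ctr[2]=1
Ev 11: PC=0 idx=0 pred=N actual=N -> ctr[0]=0
Ev 12: PC=0 idx=0 pred=N actual=T -> ctr[0]=1
Ev 13: PC=2 idx=2 pred=N actual=T -> ctr[2]=2
Ev 14: PC=2 idx=2 pred=T actual=N -> ctr[2]=1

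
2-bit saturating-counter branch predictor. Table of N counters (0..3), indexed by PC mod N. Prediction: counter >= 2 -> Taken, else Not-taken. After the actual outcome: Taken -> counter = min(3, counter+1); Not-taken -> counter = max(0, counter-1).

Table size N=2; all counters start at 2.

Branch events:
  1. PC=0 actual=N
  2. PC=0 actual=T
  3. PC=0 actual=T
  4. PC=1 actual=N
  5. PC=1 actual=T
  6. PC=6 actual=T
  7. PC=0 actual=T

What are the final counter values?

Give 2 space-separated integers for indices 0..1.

Ev 1: PC=0 idx=0 pred=T actual=N -> ctr[0]=1
Ev 2: PC=0 idx=0 pred=N actual=T -> ctr[0]=2
Ev 3: PC=0 idx=0 pred=T actual=T -> ctr[0]=3
Ev 4: PC=1 idx=1 pred=T actual=N -> ctr[1]=1
Ev 5: PC=1 idx=1 pred=N actual=T -> ctr[1]=2
Ev 6: PC=6 idx=0 pred=T actual=T -> ctr[0]=3
Ev 7: PC=0 idx=0 pred=T actual=T -> ctr[0]=3

Answer: 3 2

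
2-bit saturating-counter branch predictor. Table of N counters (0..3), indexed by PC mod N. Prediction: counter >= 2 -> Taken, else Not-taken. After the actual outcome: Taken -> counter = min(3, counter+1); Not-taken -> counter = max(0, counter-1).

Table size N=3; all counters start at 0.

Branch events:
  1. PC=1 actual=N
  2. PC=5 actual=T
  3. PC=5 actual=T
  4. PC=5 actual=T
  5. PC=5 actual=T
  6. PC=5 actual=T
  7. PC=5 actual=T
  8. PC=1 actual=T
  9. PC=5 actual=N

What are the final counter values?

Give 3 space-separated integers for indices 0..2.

Answer: 0 1 2

Derivation:
Ev 1: PC=1 idx=1 pred=N actual=N -> ctr[1]=0
Ev 2: PC=5 idx=2 pred=N actual=T -> ctr[2]=1
Ev 3: PC=5 idx=2 pred=N actual=T -> ctr[2]=2
Ev 4: PC=5 idx=2 pred=T actual=T -> ctr[2]=3
Ev 5: PC=5 idx=2 pred=T actual=T -> ctr[2]=3
Ev 6: PC=5 idx=2 pred=T actual=T -> ctr[2]=3
Ev 7: PC=5 idx=2 pred=T actual=T -> ctr[2]=3
Ev 8: PC=1 idx=1 pred=N actual=T -> ctr[1]=1
Ev 9: PC=5 idx=2 pred=T actual=N -> ctr[2]=2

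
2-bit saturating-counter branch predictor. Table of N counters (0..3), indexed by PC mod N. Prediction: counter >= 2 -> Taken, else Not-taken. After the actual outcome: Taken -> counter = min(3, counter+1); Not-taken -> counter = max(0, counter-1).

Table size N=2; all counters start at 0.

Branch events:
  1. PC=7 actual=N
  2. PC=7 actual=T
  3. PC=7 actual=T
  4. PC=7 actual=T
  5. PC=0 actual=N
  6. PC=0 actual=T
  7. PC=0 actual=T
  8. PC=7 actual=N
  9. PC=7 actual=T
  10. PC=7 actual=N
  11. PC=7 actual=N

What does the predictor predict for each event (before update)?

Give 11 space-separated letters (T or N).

Ev 1: PC=7 idx=1 pred=N actual=N -> ctr[1]=0
Ev 2: PC=7 idx=1 pred=N actual=T -> ctr[1]=1
Ev 3: PC=7 idx=1 pred=N actual=T -> ctr[1]=2
Ev 4: PC=7 idx=1 pred=T actual=T -> ctr[1]=3
Ev 5: PC=0 idx=0 pred=N actual=N -> ctr[0]=0
Ev 6: PC=0 idx=0 pred=N actual=T -> ctr[0]=1
Ev 7: PC=0 idx=0 pred=N actual=T -> ctr[0]=2
Ev 8: PC=7 idx=1 pred=T actual=N -> ctr[1]=2
Ev 9: PC=7 idx=1 pred=T actual=T -> ctr[1]=3
Ev 10: PC=7 idx=1 pred=T actual=N -> ctr[1]=2
Ev 11: PC=7 idx=1 pred=T actual=N -> ctr[1]=1

Answer: N N N T N N N T T T T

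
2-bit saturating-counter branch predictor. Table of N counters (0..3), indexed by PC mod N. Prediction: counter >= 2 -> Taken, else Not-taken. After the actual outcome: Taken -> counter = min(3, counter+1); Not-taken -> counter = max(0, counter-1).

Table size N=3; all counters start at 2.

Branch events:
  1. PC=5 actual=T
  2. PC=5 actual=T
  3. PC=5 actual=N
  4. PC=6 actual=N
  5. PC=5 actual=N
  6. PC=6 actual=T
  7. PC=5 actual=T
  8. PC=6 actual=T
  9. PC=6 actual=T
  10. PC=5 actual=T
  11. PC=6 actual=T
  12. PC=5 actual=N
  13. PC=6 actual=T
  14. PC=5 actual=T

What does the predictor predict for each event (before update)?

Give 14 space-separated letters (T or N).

Answer: T T T T T N N T T T T T T T

Derivation:
Ev 1: PC=5 idx=2 pred=T actual=T -> ctr[2]=3
Ev 2: PC=5 idx=2 pred=T actual=T -> ctr[2]=3
Ev 3: PC=5 idx=2 pred=T actual=N -> ctr[2]=2
Ev 4: PC=6 idx=0 pred=T actual=N -> ctr[0]=1
Ev 5: PC=5 idx=2 pred=T actual=N -> ctr[2]=1
Ev 6: PC=6 idx=0 pred=N actual=T -> ctr[0]=2
Ev 7: PC=5 idx=2 pred=N actual=T -> ctr[2]=2
Ev 8: PC=6 idx=0 pred=T actual=T -> ctr[0]=3
Ev 9: PC=6 idx=0 pred=T actual=T -> ctr[0]=3
Ev 10: PC=5 idx=2 pred=T actual=T -> ctr[2]=3
Ev 11: PC=6 idx=0 pred=T actual=T -> ctr[0]=3
Ev 12: PC=5 idx=2 pred=T actual=N -> ctr[2]=2
Ev 13: PC=6 idx=0 pred=T actual=T -> ctr[0]=3
Ev 14: PC=5 idx=2 pred=T actual=T -> ctr[2]=3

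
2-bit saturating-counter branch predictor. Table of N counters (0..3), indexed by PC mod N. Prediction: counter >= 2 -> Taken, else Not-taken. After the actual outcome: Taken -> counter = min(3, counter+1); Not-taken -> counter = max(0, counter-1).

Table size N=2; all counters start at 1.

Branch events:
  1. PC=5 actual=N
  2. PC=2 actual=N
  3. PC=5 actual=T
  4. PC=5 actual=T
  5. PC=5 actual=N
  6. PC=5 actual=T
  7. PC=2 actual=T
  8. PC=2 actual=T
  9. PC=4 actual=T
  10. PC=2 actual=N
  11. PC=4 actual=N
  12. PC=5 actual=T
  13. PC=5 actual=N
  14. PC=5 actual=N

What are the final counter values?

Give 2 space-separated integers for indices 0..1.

Ev 1: PC=5 idx=1 pred=N actual=N -> ctr[1]=0
Ev 2: PC=2 idx=0 pred=N actual=N -> ctr[0]=0
Ev 3: PC=5 idx=1 pred=N actual=T -> ctr[1]=1
Ev 4: PC=5 idx=1 pred=N actual=T -> ctr[1]=2
Ev 5: PC=5 idx=1 pred=T actual=N -> ctr[1]=1
Ev 6: PC=5 idx=1 pred=N actual=T -> ctr[1]=2
Ev 7: PC=2 idx=0 pred=N actual=T -> ctr[0]=1
Ev 8: PC=2 idx=0 pred=N actual=T -> ctr[0]=2
Ev 9: PC=4 idx=0 pred=T actual=T -> ctr[0]=3
Ev 10: PC=2 idx=0 pred=T actual=N -> ctr[0]=2
Ev 11: PC=4 idx=0 pred=T actual=N -> ctr[0]=1
Ev 12: PC=5 idx=1 pred=T actual=T -> ctr[1]=3
Ev 13: PC=5 idx=1 pred=T actual=N -> ctr[1]=2
Ev 14: PC=5 idx=1 pred=T actual=N -> ctr[1]=1

Answer: 1 1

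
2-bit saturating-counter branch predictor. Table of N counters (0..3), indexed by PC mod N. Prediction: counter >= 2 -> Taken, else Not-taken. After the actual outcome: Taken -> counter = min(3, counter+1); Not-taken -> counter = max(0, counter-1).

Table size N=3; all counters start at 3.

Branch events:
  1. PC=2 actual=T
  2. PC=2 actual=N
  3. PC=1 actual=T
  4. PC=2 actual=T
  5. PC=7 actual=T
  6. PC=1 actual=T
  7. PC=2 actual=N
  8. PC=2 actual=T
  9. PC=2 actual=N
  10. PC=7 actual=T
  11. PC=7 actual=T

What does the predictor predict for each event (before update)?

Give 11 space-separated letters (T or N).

Answer: T T T T T T T T T T T

Derivation:
Ev 1: PC=2 idx=2 pred=T actual=T -> ctr[2]=3
Ev 2: PC=2 idx=2 pred=T actual=N -> ctr[2]=2
Ev 3: PC=1 idx=1 pred=T actual=T -> ctr[1]=3
Ev 4: PC=2 idx=2 pred=T actual=T -> ctr[2]=3
Ev 5: PC=7 idx=1 pred=T actual=T -> ctr[1]=3
Ev 6: PC=1 idx=1 pred=T actual=T -> ctr[1]=3
Ev 7: PC=2 idx=2 pred=T actual=N -> ctr[2]=2
Ev 8: PC=2 idx=2 pred=T actual=T -> ctr[2]=3
Ev 9: PC=2 idx=2 pred=T actual=N -> ctr[2]=2
Ev 10: PC=7 idx=1 pred=T actual=T -> ctr[1]=3
Ev 11: PC=7 idx=1 pred=T actual=T -> ctr[1]=3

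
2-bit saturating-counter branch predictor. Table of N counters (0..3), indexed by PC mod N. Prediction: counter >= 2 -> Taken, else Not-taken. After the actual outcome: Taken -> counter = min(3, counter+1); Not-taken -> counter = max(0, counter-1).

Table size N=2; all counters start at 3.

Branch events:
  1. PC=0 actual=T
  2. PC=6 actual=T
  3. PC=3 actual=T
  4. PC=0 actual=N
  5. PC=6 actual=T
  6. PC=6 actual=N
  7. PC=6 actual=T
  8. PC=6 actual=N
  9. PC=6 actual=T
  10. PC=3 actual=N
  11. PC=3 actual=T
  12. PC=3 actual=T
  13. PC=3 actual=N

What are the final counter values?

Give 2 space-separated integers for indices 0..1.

Ev 1: PC=0 idx=0 pred=T actual=T -> ctr[0]=3
Ev 2: PC=6 idx=0 pred=T actual=T -> ctr[0]=3
Ev 3: PC=3 idx=1 pred=T actual=T -> ctr[1]=3
Ev 4: PC=0 idx=0 pred=T actual=N -> ctr[0]=2
Ev 5: PC=6 idx=0 pred=T actual=T -> ctr[0]=3
Ev 6: PC=6 idx=0 pred=T actual=N -> ctr[0]=2
Ev 7: PC=6 idx=0 pred=T actual=T -> ctr[0]=3
Ev 8: PC=6 idx=0 pred=T actual=N -> ctr[0]=2
Ev 9: PC=6 idx=0 pred=T actual=T -> ctr[0]=3
Ev 10: PC=3 idx=1 pred=T actual=N -> ctr[1]=2
Ev 11: PC=3 idx=1 pred=T actual=T -> ctr[1]=3
Ev 12: PC=3 idx=1 pred=T actual=T -> ctr[1]=3
Ev 13: PC=3 idx=1 pred=T actual=N -> ctr[1]=2

Answer: 3 2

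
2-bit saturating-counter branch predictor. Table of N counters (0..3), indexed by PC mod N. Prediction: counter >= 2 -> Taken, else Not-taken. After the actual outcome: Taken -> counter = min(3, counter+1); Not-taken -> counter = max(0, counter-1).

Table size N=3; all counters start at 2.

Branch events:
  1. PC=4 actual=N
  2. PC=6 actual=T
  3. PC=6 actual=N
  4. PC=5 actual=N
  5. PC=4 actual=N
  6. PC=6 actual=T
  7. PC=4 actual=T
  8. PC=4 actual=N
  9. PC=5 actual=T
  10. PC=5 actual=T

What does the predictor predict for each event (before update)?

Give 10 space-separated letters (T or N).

Ev 1: PC=4 idx=1 pred=T actual=N -> ctr[1]=1
Ev 2: PC=6 idx=0 pred=T actual=T -> ctr[0]=3
Ev 3: PC=6 idx=0 pred=T actual=N -> ctr[0]=2
Ev 4: PC=5 idx=2 pred=T actual=N -> ctr[2]=1
Ev 5: PC=4 idx=1 pred=N actual=N -> ctr[1]=0
Ev 6: PC=6 idx=0 pred=T actual=T -> ctr[0]=3
Ev 7: PC=4 idx=1 pred=N actual=T -> ctr[1]=1
Ev 8: PC=4 idx=1 pred=N actual=N -> ctr[1]=0
Ev 9: PC=5 idx=2 pred=N actual=T -> ctr[2]=2
Ev 10: PC=5 idx=2 pred=T actual=T -> ctr[2]=3

Answer: T T T T N T N N N T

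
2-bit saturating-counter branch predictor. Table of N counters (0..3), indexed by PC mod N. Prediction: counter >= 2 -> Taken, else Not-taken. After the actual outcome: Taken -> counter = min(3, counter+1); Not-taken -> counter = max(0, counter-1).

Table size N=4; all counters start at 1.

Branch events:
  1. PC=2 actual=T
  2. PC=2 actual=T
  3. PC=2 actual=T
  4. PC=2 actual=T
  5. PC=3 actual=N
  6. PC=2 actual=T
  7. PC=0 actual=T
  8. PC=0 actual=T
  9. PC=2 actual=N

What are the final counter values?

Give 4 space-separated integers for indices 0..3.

Answer: 3 1 2 0

Derivation:
Ev 1: PC=2 idx=2 pred=N actual=T -> ctr[2]=2
Ev 2: PC=2 idx=2 pred=T actual=T -> ctr[2]=3
Ev 3: PC=2 idx=2 pred=T actual=T -> ctr[2]=3
Ev 4: PC=2 idx=2 pred=T actual=T -> ctr[2]=3
Ev 5: PC=3 idx=3 pred=N actual=N -> ctr[3]=0
Ev 6: PC=2 idx=2 pred=T actual=T -> ctr[2]=3
Ev 7: PC=0 idx=0 pred=N actual=T -> ctr[0]=2
Ev 8: PC=0 idx=0 pred=T actual=T -> ctr[0]=3
Ev 9: PC=2 idx=2 pred=T actual=N -> ctr[2]=2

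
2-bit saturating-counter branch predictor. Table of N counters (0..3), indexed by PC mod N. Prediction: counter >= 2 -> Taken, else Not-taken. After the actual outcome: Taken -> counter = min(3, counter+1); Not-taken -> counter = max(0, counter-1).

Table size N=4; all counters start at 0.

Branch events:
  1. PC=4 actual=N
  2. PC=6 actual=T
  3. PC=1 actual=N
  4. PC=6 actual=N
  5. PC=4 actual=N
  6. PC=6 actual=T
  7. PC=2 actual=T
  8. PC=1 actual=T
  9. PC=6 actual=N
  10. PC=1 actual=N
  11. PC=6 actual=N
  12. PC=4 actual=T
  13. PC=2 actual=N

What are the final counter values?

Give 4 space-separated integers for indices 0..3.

Answer: 1 0 0 0

Derivation:
Ev 1: PC=4 idx=0 pred=N actual=N -> ctr[0]=0
Ev 2: PC=6 idx=2 pred=N actual=T -> ctr[2]=1
Ev 3: PC=1 idx=1 pred=N actual=N -> ctr[1]=0
Ev 4: PC=6 idx=2 pred=N actual=N -> ctr[2]=0
Ev 5: PC=4 idx=0 pred=N actual=N -> ctr[0]=0
Ev 6: PC=6 idx=2 pred=N actual=T -> ctr[2]=1
Ev 7: PC=2 idx=2 pred=N actual=T -> ctr[2]=2
Ev 8: PC=1 idx=1 pred=N actual=T -> ctr[1]=1
Ev 9: PC=6 idx=2 pred=T actual=N -> ctr[2]=1
Ev 10: PC=1 idx=1 pred=N actual=N -> ctr[1]=0
Ev 11: PC=6 idx=2 pred=N actual=N -> ctr[2]=0
Ev 12: PC=4 idx=0 pred=N actual=T -> ctr[0]=1
Ev 13: PC=2 idx=2 pred=N actual=N -> ctr[2]=0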